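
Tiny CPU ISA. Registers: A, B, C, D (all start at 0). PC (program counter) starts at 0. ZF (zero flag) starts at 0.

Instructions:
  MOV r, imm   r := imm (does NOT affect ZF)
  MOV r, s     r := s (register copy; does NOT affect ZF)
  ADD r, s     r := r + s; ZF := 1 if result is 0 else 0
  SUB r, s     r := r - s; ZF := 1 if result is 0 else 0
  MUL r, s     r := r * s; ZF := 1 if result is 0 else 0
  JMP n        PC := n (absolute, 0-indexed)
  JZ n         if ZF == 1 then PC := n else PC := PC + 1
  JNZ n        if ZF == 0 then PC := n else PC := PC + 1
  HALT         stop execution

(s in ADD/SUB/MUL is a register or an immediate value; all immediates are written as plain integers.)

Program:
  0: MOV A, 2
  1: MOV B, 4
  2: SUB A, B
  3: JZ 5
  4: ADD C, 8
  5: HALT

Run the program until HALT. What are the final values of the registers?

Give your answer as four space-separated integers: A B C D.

Answer: -2 4 8 0

Derivation:
Step 1: PC=0 exec 'MOV A, 2'. After: A=2 B=0 C=0 D=0 ZF=0 PC=1
Step 2: PC=1 exec 'MOV B, 4'. After: A=2 B=4 C=0 D=0 ZF=0 PC=2
Step 3: PC=2 exec 'SUB A, B'. After: A=-2 B=4 C=0 D=0 ZF=0 PC=3
Step 4: PC=3 exec 'JZ 5'. After: A=-2 B=4 C=0 D=0 ZF=0 PC=4
Step 5: PC=4 exec 'ADD C, 8'. After: A=-2 B=4 C=8 D=0 ZF=0 PC=5
Step 6: PC=5 exec 'HALT'. After: A=-2 B=4 C=8 D=0 ZF=0 PC=5 HALTED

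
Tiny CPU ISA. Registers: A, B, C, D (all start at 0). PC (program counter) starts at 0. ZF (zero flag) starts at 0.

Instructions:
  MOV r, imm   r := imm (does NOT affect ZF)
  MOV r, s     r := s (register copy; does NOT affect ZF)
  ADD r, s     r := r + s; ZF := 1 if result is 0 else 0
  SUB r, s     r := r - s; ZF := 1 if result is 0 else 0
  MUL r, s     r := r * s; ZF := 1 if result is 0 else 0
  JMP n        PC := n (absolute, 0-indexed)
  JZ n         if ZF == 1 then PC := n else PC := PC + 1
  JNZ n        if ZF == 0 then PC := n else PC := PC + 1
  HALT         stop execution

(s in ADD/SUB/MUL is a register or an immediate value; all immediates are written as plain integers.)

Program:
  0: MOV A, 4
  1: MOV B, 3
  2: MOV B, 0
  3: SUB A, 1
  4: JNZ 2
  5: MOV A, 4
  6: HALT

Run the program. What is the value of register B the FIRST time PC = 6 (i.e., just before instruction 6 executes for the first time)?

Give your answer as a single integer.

Step 1: PC=0 exec 'MOV A, 4'. After: A=4 B=0 C=0 D=0 ZF=0 PC=1
Step 2: PC=1 exec 'MOV B, 3'. After: A=4 B=3 C=0 D=0 ZF=0 PC=2
Step 3: PC=2 exec 'MOV B, 0'. After: A=4 B=0 C=0 D=0 ZF=0 PC=3
Step 4: PC=3 exec 'SUB A, 1'. After: A=3 B=0 C=0 D=0 ZF=0 PC=4
Step 5: PC=4 exec 'JNZ 2'. After: A=3 B=0 C=0 D=0 ZF=0 PC=2
Step 6: PC=2 exec 'MOV B, 0'. After: A=3 B=0 C=0 D=0 ZF=0 PC=3
Step 7: PC=3 exec 'SUB A, 1'. After: A=2 B=0 C=0 D=0 ZF=0 PC=4
Step 8: PC=4 exec 'JNZ 2'. After: A=2 B=0 C=0 D=0 ZF=0 PC=2
Step 9: PC=2 exec 'MOV B, 0'. After: A=2 B=0 C=0 D=0 ZF=0 PC=3
Step 10: PC=3 exec 'SUB A, 1'. After: A=1 B=0 C=0 D=0 ZF=0 PC=4
Step 11: PC=4 exec 'JNZ 2'. After: A=1 B=0 C=0 D=0 ZF=0 PC=2
Step 12: PC=2 exec 'MOV B, 0'. After: A=1 B=0 C=0 D=0 ZF=0 PC=3
Step 13: PC=3 exec 'SUB A, 1'. After: A=0 B=0 C=0 D=0 ZF=1 PC=4
Step 14: PC=4 exec 'JNZ 2'. After: A=0 B=0 C=0 D=0 ZF=1 PC=5
Step 15: PC=5 exec 'MOV A, 4'. After: A=4 B=0 C=0 D=0 ZF=1 PC=6
First time PC=6: B=0

0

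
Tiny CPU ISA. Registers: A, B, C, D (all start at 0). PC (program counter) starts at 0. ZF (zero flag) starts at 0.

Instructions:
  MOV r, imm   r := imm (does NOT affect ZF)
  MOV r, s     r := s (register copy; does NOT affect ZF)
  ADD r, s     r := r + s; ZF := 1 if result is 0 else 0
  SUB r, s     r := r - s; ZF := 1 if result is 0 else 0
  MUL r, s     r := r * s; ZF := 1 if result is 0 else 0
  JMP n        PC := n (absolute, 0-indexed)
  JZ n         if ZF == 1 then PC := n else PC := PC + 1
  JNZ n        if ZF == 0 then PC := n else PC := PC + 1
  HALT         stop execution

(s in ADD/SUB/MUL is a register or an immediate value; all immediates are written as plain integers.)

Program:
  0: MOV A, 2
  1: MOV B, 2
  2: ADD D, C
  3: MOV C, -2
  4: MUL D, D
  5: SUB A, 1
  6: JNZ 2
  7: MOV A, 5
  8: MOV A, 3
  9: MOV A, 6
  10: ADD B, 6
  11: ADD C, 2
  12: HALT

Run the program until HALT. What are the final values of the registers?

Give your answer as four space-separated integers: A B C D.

Step 1: PC=0 exec 'MOV A, 2'. After: A=2 B=0 C=0 D=0 ZF=0 PC=1
Step 2: PC=1 exec 'MOV B, 2'. After: A=2 B=2 C=0 D=0 ZF=0 PC=2
Step 3: PC=2 exec 'ADD D, C'. After: A=2 B=2 C=0 D=0 ZF=1 PC=3
Step 4: PC=3 exec 'MOV C, -2'. After: A=2 B=2 C=-2 D=0 ZF=1 PC=4
Step 5: PC=4 exec 'MUL D, D'. After: A=2 B=2 C=-2 D=0 ZF=1 PC=5
Step 6: PC=5 exec 'SUB A, 1'. After: A=1 B=2 C=-2 D=0 ZF=0 PC=6
Step 7: PC=6 exec 'JNZ 2'. After: A=1 B=2 C=-2 D=0 ZF=0 PC=2
Step 8: PC=2 exec 'ADD D, C'. After: A=1 B=2 C=-2 D=-2 ZF=0 PC=3
Step 9: PC=3 exec 'MOV C, -2'. After: A=1 B=2 C=-2 D=-2 ZF=0 PC=4
Step 10: PC=4 exec 'MUL D, D'. After: A=1 B=2 C=-2 D=4 ZF=0 PC=5
Step 11: PC=5 exec 'SUB A, 1'. After: A=0 B=2 C=-2 D=4 ZF=1 PC=6
Step 12: PC=6 exec 'JNZ 2'. After: A=0 B=2 C=-2 D=4 ZF=1 PC=7
Step 13: PC=7 exec 'MOV A, 5'. After: A=5 B=2 C=-2 D=4 ZF=1 PC=8
Step 14: PC=8 exec 'MOV A, 3'. After: A=3 B=2 C=-2 D=4 ZF=1 PC=9
Step 15: PC=9 exec 'MOV A, 6'. After: A=6 B=2 C=-2 D=4 ZF=1 PC=10
Step 16: PC=10 exec 'ADD B, 6'. After: A=6 B=8 C=-2 D=4 ZF=0 PC=11
Step 17: PC=11 exec 'ADD C, 2'. After: A=6 B=8 C=0 D=4 ZF=1 PC=12
Step 18: PC=12 exec 'HALT'. After: A=6 B=8 C=0 D=4 ZF=1 PC=12 HALTED

Answer: 6 8 0 4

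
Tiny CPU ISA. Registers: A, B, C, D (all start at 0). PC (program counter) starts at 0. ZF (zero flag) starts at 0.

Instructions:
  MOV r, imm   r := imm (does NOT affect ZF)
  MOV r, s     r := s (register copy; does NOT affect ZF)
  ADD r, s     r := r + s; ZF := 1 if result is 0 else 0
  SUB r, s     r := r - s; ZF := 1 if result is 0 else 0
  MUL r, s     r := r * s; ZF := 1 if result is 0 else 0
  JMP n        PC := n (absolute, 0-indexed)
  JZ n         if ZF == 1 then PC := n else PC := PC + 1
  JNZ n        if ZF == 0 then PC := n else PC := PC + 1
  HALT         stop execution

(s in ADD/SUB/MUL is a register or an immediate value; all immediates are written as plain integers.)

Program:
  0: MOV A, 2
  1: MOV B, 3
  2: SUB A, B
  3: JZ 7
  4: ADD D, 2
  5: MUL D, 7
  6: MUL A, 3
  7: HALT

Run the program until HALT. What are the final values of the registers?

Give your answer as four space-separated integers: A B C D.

Answer: -3 3 0 14

Derivation:
Step 1: PC=0 exec 'MOV A, 2'. After: A=2 B=0 C=0 D=0 ZF=0 PC=1
Step 2: PC=1 exec 'MOV B, 3'. After: A=2 B=3 C=0 D=0 ZF=0 PC=2
Step 3: PC=2 exec 'SUB A, B'. After: A=-1 B=3 C=0 D=0 ZF=0 PC=3
Step 4: PC=3 exec 'JZ 7'. After: A=-1 B=3 C=0 D=0 ZF=0 PC=4
Step 5: PC=4 exec 'ADD D, 2'. After: A=-1 B=3 C=0 D=2 ZF=0 PC=5
Step 6: PC=5 exec 'MUL D, 7'. After: A=-1 B=3 C=0 D=14 ZF=0 PC=6
Step 7: PC=6 exec 'MUL A, 3'. After: A=-3 B=3 C=0 D=14 ZF=0 PC=7
Step 8: PC=7 exec 'HALT'. After: A=-3 B=3 C=0 D=14 ZF=0 PC=7 HALTED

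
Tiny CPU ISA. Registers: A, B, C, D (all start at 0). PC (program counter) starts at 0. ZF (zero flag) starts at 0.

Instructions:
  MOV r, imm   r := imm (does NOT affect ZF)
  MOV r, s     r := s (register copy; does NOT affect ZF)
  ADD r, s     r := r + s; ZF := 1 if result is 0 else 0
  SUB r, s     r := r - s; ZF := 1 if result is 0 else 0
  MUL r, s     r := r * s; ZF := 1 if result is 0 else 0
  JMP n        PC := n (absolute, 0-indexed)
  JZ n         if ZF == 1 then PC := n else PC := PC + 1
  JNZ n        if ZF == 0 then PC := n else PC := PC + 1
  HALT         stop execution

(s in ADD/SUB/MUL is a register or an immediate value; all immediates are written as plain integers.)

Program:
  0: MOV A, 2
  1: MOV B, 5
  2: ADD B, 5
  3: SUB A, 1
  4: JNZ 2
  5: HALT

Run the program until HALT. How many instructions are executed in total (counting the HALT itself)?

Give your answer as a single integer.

Answer: 9

Derivation:
Step 1: PC=0 exec 'MOV A, 2'. After: A=2 B=0 C=0 D=0 ZF=0 PC=1
Step 2: PC=1 exec 'MOV B, 5'. After: A=2 B=5 C=0 D=0 ZF=0 PC=2
Step 3: PC=2 exec 'ADD B, 5'. After: A=2 B=10 C=0 D=0 ZF=0 PC=3
Step 4: PC=3 exec 'SUB A, 1'. After: A=1 B=10 C=0 D=0 ZF=0 PC=4
Step 5: PC=4 exec 'JNZ 2'. After: A=1 B=10 C=0 D=0 ZF=0 PC=2
Step 6: PC=2 exec 'ADD B, 5'. After: A=1 B=15 C=0 D=0 ZF=0 PC=3
Step 7: PC=3 exec 'SUB A, 1'. After: A=0 B=15 C=0 D=0 ZF=1 PC=4
Step 8: PC=4 exec 'JNZ 2'. After: A=0 B=15 C=0 D=0 ZF=1 PC=5
Step 9: PC=5 exec 'HALT'. After: A=0 B=15 C=0 D=0 ZF=1 PC=5 HALTED
Total instructions executed: 9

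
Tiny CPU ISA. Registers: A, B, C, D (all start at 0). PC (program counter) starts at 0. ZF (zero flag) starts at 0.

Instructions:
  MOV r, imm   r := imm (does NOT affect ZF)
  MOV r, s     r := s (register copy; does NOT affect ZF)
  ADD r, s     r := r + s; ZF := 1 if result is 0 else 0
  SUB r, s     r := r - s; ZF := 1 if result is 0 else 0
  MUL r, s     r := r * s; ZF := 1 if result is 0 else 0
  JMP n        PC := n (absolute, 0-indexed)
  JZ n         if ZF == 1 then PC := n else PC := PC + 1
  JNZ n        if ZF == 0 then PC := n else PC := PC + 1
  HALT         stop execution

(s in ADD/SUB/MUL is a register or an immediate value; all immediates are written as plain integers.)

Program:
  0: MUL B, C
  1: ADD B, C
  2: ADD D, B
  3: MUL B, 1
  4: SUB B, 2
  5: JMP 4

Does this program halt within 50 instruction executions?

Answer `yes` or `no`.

Answer: no

Derivation:
Step 1: PC=0 exec 'MUL B, C'. After: A=0 B=0 C=0 D=0 ZF=1 PC=1
Step 2: PC=1 exec 'ADD B, C'. After: A=0 B=0 C=0 D=0 ZF=1 PC=2
Step 3: PC=2 exec 'ADD D, B'. After: A=0 B=0 C=0 D=0 ZF=1 PC=3
Step 4: PC=3 exec 'MUL B, 1'. After: A=0 B=0 C=0 D=0 ZF=1 PC=4
Step 5: PC=4 exec 'SUB B, 2'. After: A=0 B=-2 C=0 D=0 ZF=0 PC=5
Step 6: PC=5 exec 'JMP 4'. After: A=0 B=-2 C=0 D=0 ZF=0 PC=4
Step 7: PC=4 exec 'SUB B, 2'. After: A=0 B=-4 C=0 D=0 ZF=0 PC=5
Step 8: PC=5 exec 'JMP 4'. After: A=0 B=-4 C=0 D=0 ZF=0 PC=4
Step 9: PC=4 exec 'SUB B, 2'. After: A=0 B=-6 C=0 D=0 ZF=0 PC=5
Step 10: PC=5 exec 'JMP 4'. After: A=0 B=-6 C=0 D=0 ZF=0 PC=4
Step 11: PC=4 exec 'SUB B, 2'. After: A=0 B=-8 C=0 D=0 ZF=0 PC=5
Step 12: PC=5 exec 'JMP 4'. After: A=0 B=-8 C=0 D=0 ZF=0 PC=4
Step 13: PC=4 exec 'SUB B, 2'. After: A=0 B=-10 C=0 D=0 ZF=0 PC=5
Step 14: PC=5 exec 'JMP 4'. After: A=0 B=-10 C=0 D=0 ZF=0 PC=4
Step 15: PC=4 exec 'SUB B, 2'. After: A=0 B=-12 C=0 D=0 ZF=0 PC=5
After 50 steps: not halted. PC revisits the same instructions with no path to HALT; will never halt.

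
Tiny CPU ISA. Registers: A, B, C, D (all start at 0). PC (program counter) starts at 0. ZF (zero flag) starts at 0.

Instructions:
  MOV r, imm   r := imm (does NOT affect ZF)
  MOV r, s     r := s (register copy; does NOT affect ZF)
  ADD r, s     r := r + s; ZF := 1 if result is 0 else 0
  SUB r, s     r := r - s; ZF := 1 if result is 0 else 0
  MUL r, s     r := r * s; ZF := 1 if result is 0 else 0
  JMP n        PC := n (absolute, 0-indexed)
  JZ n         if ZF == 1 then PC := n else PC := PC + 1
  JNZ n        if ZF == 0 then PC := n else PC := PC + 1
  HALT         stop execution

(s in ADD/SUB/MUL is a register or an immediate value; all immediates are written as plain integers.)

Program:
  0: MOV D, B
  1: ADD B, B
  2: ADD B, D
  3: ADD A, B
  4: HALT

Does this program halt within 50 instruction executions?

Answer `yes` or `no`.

Answer: yes

Derivation:
Step 1: PC=0 exec 'MOV D, B'. After: A=0 B=0 C=0 D=0 ZF=0 PC=1
Step 2: PC=1 exec 'ADD B, B'. After: A=0 B=0 C=0 D=0 ZF=1 PC=2
Step 3: PC=2 exec 'ADD B, D'. After: A=0 B=0 C=0 D=0 ZF=1 PC=3
Step 4: PC=3 exec 'ADD A, B'. After: A=0 B=0 C=0 D=0 ZF=1 PC=4
Step 5: PC=4 exec 'HALT'. After: A=0 B=0 C=0 D=0 ZF=1 PC=4 HALTED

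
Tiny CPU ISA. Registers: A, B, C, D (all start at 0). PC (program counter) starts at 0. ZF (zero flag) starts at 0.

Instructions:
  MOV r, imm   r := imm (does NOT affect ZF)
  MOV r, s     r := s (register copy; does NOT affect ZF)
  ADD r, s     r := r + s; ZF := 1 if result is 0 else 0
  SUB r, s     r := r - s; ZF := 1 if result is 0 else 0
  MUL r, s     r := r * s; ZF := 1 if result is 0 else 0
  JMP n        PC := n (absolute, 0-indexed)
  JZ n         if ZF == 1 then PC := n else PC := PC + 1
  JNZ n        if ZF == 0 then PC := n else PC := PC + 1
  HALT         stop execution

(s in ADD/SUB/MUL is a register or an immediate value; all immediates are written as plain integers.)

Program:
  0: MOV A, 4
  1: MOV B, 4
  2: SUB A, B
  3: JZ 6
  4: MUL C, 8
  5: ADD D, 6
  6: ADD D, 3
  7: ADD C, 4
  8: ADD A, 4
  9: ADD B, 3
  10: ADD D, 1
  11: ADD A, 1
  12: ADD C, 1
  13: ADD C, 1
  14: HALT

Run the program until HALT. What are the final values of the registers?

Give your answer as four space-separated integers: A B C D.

Step 1: PC=0 exec 'MOV A, 4'. After: A=4 B=0 C=0 D=0 ZF=0 PC=1
Step 2: PC=1 exec 'MOV B, 4'. After: A=4 B=4 C=0 D=0 ZF=0 PC=2
Step 3: PC=2 exec 'SUB A, B'. After: A=0 B=4 C=0 D=0 ZF=1 PC=3
Step 4: PC=3 exec 'JZ 6'. After: A=0 B=4 C=0 D=0 ZF=1 PC=6
Step 5: PC=6 exec 'ADD D, 3'. After: A=0 B=4 C=0 D=3 ZF=0 PC=7
Step 6: PC=7 exec 'ADD C, 4'. After: A=0 B=4 C=4 D=3 ZF=0 PC=8
Step 7: PC=8 exec 'ADD A, 4'. After: A=4 B=4 C=4 D=3 ZF=0 PC=9
Step 8: PC=9 exec 'ADD B, 3'. After: A=4 B=7 C=4 D=3 ZF=0 PC=10
Step 9: PC=10 exec 'ADD D, 1'. After: A=4 B=7 C=4 D=4 ZF=0 PC=11
Step 10: PC=11 exec 'ADD A, 1'. After: A=5 B=7 C=4 D=4 ZF=0 PC=12
Step 11: PC=12 exec 'ADD C, 1'. After: A=5 B=7 C=5 D=4 ZF=0 PC=13
Step 12: PC=13 exec 'ADD C, 1'. After: A=5 B=7 C=6 D=4 ZF=0 PC=14
Step 13: PC=14 exec 'HALT'. After: A=5 B=7 C=6 D=4 ZF=0 PC=14 HALTED

Answer: 5 7 6 4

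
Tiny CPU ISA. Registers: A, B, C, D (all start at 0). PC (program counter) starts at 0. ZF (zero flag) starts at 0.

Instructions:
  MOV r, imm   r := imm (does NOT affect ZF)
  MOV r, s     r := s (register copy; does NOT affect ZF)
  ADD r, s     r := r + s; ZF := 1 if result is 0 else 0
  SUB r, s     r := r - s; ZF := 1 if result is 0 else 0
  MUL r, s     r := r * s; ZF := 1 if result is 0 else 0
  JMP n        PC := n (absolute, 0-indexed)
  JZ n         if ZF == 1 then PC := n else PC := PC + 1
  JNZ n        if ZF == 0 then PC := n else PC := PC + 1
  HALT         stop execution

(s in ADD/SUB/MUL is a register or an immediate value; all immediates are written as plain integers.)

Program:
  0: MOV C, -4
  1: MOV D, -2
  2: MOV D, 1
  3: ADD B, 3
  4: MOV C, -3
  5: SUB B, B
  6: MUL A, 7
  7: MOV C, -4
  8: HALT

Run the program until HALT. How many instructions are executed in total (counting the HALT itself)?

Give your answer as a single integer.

Step 1: PC=0 exec 'MOV C, -4'. After: A=0 B=0 C=-4 D=0 ZF=0 PC=1
Step 2: PC=1 exec 'MOV D, -2'. After: A=0 B=0 C=-4 D=-2 ZF=0 PC=2
Step 3: PC=2 exec 'MOV D, 1'. After: A=0 B=0 C=-4 D=1 ZF=0 PC=3
Step 4: PC=3 exec 'ADD B, 3'. After: A=0 B=3 C=-4 D=1 ZF=0 PC=4
Step 5: PC=4 exec 'MOV C, -3'. After: A=0 B=3 C=-3 D=1 ZF=0 PC=5
Step 6: PC=5 exec 'SUB B, B'. After: A=0 B=0 C=-3 D=1 ZF=1 PC=6
Step 7: PC=6 exec 'MUL A, 7'. After: A=0 B=0 C=-3 D=1 ZF=1 PC=7
Step 8: PC=7 exec 'MOV C, -4'. After: A=0 B=0 C=-4 D=1 ZF=1 PC=8
Step 9: PC=8 exec 'HALT'. After: A=0 B=0 C=-4 D=1 ZF=1 PC=8 HALTED
Total instructions executed: 9

Answer: 9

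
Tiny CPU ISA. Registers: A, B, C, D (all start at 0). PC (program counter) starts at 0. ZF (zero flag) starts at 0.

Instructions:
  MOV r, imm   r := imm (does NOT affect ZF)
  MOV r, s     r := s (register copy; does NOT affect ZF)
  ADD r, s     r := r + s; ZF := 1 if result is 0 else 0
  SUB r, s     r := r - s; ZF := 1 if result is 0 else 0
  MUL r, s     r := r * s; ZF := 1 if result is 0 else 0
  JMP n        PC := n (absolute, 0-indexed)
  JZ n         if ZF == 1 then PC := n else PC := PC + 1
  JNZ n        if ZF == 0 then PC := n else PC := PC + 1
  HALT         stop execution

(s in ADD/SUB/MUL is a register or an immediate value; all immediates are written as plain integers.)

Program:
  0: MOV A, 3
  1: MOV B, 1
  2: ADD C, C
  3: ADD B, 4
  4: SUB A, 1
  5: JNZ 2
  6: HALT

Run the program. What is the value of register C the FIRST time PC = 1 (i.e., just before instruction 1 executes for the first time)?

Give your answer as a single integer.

Step 1: PC=0 exec 'MOV A, 3'. After: A=3 B=0 C=0 D=0 ZF=0 PC=1
First time PC=1: C=0

0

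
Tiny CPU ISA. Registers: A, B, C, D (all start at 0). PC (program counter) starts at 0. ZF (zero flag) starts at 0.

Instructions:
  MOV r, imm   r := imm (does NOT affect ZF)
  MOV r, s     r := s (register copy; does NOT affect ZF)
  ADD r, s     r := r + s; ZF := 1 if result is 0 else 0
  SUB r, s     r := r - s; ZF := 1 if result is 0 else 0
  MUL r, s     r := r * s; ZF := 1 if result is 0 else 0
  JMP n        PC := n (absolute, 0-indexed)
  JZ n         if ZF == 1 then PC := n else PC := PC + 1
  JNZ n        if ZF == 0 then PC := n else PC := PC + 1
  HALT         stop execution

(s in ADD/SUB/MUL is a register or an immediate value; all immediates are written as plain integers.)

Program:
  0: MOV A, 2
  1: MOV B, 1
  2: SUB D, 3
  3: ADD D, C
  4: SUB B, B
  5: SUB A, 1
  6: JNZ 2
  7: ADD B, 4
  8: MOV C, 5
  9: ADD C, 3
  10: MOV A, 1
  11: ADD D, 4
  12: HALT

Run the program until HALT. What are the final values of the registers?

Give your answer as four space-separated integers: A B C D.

Answer: 1 4 8 -2

Derivation:
Step 1: PC=0 exec 'MOV A, 2'. After: A=2 B=0 C=0 D=0 ZF=0 PC=1
Step 2: PC=1 exec 'MOV B, 1'. After: A=2 B=1 C=0 D=0 ZF=0 PC=2
Step 3: PC=2 exec 'SUB D, 3'. After: A=2 B=1 C=0 D=-3 ZF=0 PC=3
Step 4: PC=3 exec 'ADD D, C'. After: A=2 B=1 C=0 D=-3 ZF=0 PC=4
Step 5: PC=4 exec 'SUB B, B'. After: A=2 B=0 C=0 D=-3 ZF=1 PC=5
Step 6: PC=5 exec 'SUB A, 1'. After: A=1 B=0 C=0 D=-3 ZF=0 PC=6
Step 7: PC=6 exec 'JNZ 2'. After: A=1 B=0 C=0 D=-3 ZF=0 PC=2
Step 8: PC=2 exec 'SUB D, 3'. After: A=1 B=0 C=0 D=-6 ZF=0 PC=3
Step 9: PC=3 exec 'ADD D, C'. After: A=1 B=0 C=0 D=-6 ZF=0 PC=4
Step 10: PC=4 exec 'SUB B, B'. After: A=1 B=0 C=0 D=-6 ZF=1 PC=5
Step 11: PC=5 exec 'SUB A, 1'. After: A=0 B=0 C=0 D=-6 ZF=1 PC=6
Step 12: PC=6 exec 'JNZ 2'. After: A=0 B=0 C=0 D=-6 ZF=1 PC=7
Step 13: PC=7 exec 'ADD B, 4'. After: A=0 B=4 C=0 D=-6 ZF=0 PC=8
Step 14: PC=8 exec 'MOV C, 5'. After: A=0 B=4 C=5 D=-6 ZF=0 PC=9
Step 15: PC=9 exec 'ADD C, 3'. After: A=0 B=4 C=8 D=-6 ZF=0 PC=10
Step 16: PC=10 exec 'MOV A, 1'. After: A=1 B=4 C=8 D=-6 ZF=0 PC=11
Step 17: PC=11 exec 'ADD D, 4'. After: A=1 B=4 C=8 D=-2 ZF=0 PC=12
Step 18: PC=12 exec 'HALT'. After: A=1 B=4 C=8 D=-2 ZF=0 PC=12 HALTED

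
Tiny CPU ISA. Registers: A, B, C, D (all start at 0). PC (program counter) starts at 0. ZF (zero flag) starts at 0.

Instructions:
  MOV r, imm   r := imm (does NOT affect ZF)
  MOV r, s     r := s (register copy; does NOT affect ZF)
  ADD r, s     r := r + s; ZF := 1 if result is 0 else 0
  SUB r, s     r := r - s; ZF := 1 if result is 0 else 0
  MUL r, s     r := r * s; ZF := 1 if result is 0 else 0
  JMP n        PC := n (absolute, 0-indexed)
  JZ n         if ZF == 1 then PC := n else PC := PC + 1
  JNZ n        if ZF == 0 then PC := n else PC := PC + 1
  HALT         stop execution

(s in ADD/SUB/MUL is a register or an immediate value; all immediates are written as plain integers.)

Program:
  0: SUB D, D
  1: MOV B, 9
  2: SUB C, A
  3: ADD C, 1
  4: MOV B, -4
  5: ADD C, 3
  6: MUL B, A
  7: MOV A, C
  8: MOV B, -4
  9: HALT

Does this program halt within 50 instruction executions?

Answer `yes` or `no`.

Answer: yes

Derivation:
Step 1: PC=0 exec 'SUB D, D'. After: A=0 B=0 C=0 D=0 ZF=1 PC=1
Step 2: PC=1 exec 'MOV B, 9'. After: A=0 B=9 C=0 D=0 ZF=1 PC=2
Step 3: PC=2 exec 'SUB C, A'. After: A=0 B=9 C=0 D=0 ZF=1 PC=3
Step 4: PC=3 exec 'ADD C, 1'. After: A=0 B=9 C=1 D=0 ZF=0 PC=4
Step 5: PC=4 exec 'MOV B, -4'. After: A=0 B=-4 C=1 D=0 ZF=0 PC=5
Step 6: PC=5 exec 'ADD C, 3'. After: A=0 B=-4 C=4 D=0 ZF=0 PC=6
Step 7: PC=6 exec 'MUL B, A'. After: A=0 B=0 C=4 D=0 ZF=1 PC=7
Step 8: PC=7 exec 'MOV A, C'. After: A=4 B=0 C=4 D=0 ZF=1 PC=8
Step 9: PC=8 exec 'MOV B, -4'. After: A=4 B=-4 C=4 D=0 ZF=1 PC=9
Step 10: PC=9 exec 'HALT'. After: A=4 B=-4 C=4 D=0 ZF=1 PC=9 HALTED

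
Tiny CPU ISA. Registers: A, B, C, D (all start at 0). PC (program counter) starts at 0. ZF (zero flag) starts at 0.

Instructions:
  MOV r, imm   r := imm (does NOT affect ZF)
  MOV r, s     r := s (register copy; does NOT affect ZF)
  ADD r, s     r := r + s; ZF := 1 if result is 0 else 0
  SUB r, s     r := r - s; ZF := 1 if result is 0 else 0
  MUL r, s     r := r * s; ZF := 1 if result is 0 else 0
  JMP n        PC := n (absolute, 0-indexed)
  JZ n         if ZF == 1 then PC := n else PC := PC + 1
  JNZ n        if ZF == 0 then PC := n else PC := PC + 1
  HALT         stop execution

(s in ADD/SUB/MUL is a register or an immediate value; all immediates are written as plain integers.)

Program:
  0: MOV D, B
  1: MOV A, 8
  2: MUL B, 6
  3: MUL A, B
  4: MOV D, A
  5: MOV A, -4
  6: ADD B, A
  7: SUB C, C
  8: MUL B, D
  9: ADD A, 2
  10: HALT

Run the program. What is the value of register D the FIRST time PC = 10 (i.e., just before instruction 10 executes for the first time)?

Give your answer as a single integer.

Step 1: PC=0 exec 'MOV D, B'. After: A=0 B=0 C=0 D=0 ZF=0 PC=1
Step 2: PC=1 exec 'MOV A, 8'. After: A=8 B=0 C=0 D=0 ZF=0 PC=2
Step 3: PC=2 exec 'MUL B, 6'. After: A=8 B=0 C=0 D=0 ZF=1 PC=3
Step 4: PC=3 exec 'MUL A, B'. After: A=0 B=0 C=0 D=0 ZF=1 PC=4
Step 5: PC=4 exec 'MOV D, A'. After: A=0 B=0 C=0 D=0 ZF=1 PC=5
Step 6: PC=5 exec 'MOV A, -4'. After: A=-4 B=0 C=0 D=0 ZF=1 PC=6
Step 7: PC=6 exec 'ADD B, A'. After: A=-4 B=-4 C=0 D=0 ZF=0 PC=7
Step 8: PC=7 exec 'SUB C, C'. After: A=-4 B=-4 C=0 D=0 ZF=1 PC=8
Step 9: PC=8 exec 'MUL B, D'. After: A=-4 B=0 C=0 D=0 ZF=1 PC=9
Step 10: PC=9 exec 'ADD A, 2'. After: A=-2 B=0 C=0 D=0 ZF=0 PC=10
First time PC=10: D=0

0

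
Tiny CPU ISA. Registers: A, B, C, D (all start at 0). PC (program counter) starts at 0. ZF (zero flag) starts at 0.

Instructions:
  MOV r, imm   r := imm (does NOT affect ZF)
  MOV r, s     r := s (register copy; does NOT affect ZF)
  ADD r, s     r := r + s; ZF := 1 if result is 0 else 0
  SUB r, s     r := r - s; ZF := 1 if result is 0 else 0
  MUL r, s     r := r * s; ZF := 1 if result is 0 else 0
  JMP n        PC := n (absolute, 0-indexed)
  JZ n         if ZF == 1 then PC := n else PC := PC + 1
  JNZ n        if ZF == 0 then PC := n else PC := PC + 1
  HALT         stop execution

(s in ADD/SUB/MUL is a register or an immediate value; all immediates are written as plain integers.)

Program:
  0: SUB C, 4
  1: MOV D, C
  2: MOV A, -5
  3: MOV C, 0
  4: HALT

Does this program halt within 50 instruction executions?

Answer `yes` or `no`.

Step 1: PC=0 exec 'SUB C, 4'. After: A=0 B=0 C=-4 D=0 ZF=0 PC=1
Step 2: PC=1 exec 'MOV D, C'. After: A=0 B=0 C=-4 D=-4 ZF=0 PC=2
Step 3: PC=2 exec 'MOV A, -5'. After: A=-5 B=0 C=-4 D=-4 ZF=0 PC=3
Step 4: PC=3 exec 'MOV C, 0'. After: A=-5 B=0 C=0 D=-4 ZF=0 PC=4
Step 5: PC=4 exec 'HALT'. After: A=-5 B=0 C=0 D=-4 ZF=0 PC=4 HALTED

Answer: yes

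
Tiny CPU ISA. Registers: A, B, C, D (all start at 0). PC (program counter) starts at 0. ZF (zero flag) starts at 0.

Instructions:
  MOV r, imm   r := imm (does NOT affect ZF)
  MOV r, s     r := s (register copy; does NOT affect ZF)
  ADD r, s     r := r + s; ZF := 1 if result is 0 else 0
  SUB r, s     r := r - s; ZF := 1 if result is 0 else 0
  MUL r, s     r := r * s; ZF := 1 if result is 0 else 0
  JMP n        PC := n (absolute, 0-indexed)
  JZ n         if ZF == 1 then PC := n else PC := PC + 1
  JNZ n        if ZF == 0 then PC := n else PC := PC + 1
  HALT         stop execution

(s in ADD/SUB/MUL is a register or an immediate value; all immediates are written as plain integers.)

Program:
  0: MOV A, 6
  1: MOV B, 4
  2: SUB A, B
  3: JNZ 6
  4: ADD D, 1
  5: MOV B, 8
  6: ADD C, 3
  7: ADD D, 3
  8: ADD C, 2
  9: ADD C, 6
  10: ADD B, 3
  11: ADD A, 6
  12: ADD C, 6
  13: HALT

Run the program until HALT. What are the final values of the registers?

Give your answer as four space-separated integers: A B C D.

Step 1: PC=0 exec 'MOV A, 6'. After: A=6 B=0 C=0 D=0 ZF=0 PC=1
Step 2: PC=1 exec 'MOV B, 4'. After: A=6 B=4 C=0 D=0 ZF=0 PC=2
Step 3: PC=2 exec 'SUB A, B'. After: A=2 B=4 C=0 D=0 ZF=0 PC=3
Step 4: PC=3 exec 'JNZ 6'. After: A=2 B=4 C=0 D=0 ZF=0 PC=6
Step 5: PC=6 exec 'ADD C, 3'. After: A=2 B=4 C=3 D=0 ZF=0 PC=7
Step 6: PC=7 exec 'ADD D, 3'. After: A=2 B=4 C=3 D=3 ZF=0 PC=8
Step 7: PC=8 exec 'ADD C, 2'. After: A=2 B=4 C=5 D=3 ZF=0 PC=9
Step 8: PC=9 exec 'ADD C, 6'. After: A=2 B=4 C=11 D=3 ZF=0 PC=10
Step 9: PC=10 exec 'ADD B, 3'. After: A=2 B=7 C=11 D=3 ZF=0 PC=11
Step 10: PC=11 exec 'ADD A, 6'. After: A=8 B=7 C=11 D=3 ZF=0 PC=12
Step 11: PC=12 exec 'ADD C, 6'. After: A=8 B=7 C=17 D=3 ZF=0 PC=13
Step 12: PC=13 exec 'HALT'. After: A=8 B=7 C=17 D=3 ZF=0 PC=13 HALTED

Answer: 8 7 17 3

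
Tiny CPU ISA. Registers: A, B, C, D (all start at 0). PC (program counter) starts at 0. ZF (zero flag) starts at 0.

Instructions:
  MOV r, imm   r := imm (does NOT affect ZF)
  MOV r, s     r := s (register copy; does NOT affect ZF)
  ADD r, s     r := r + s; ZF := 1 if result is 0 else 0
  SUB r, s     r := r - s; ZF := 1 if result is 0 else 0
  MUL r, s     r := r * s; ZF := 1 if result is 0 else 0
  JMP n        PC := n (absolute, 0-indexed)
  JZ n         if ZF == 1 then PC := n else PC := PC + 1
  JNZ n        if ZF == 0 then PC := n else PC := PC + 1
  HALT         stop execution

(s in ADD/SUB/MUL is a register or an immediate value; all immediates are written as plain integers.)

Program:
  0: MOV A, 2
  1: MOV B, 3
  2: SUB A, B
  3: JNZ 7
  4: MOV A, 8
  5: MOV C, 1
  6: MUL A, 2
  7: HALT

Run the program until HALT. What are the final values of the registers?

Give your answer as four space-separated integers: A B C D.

Answer: -1 3 0 0

Derivation:
Step 1: PC=0 exec 'MOV A, 2'. After: A=2 B=0 C=0 D=0 ZF=0 PC=1
Step 2: PC=1 exec 'MOV B, 3'. After: A=2 B=3 C=0 D=0 ZF=0 PC=2
Step 3: PC=2 exec 'SUB A, B'. After: A=-1 B=3 C=0 D=0 ZF=0 PC=3
Step 4: PC=3 exec 'JNZ 7'. After: A=-1 B=3 C=0 D=0 ZF=0 PC=7
Step 5: PC=7 exec 'HALT'. After: A=-1 B=3 C=0 D=0 ZF=0 PC=7 HALTED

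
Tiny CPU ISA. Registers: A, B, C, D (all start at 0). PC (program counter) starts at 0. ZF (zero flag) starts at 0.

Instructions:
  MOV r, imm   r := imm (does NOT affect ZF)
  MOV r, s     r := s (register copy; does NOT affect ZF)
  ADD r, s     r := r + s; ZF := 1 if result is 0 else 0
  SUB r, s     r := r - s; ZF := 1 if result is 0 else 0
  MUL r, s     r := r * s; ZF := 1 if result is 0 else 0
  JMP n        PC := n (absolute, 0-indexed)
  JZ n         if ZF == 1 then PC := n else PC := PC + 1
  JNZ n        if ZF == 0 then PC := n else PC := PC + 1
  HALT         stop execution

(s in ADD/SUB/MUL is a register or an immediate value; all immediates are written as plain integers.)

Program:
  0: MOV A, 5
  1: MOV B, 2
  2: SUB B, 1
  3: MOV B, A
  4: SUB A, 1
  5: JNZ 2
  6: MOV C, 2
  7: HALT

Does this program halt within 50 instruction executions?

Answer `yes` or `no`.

Step 1: PC=0 exec 'MOV A, 5'. After: A=5 B=0 C=0 D=0 ZF=0 PC=1
Step 2: PC=1 exec 'MOV B, 2'. After: A=5 B=2 C=0 D=0 ZF=0 PC=2
Step 3: PC=2 exec 'SUB B, 1'. After: A=5 B=1 C=0 D=0 ZF=0 PC=3
Step 4: PC=3 exec 'MOV B, A'. After: A=5 B=5 C=0 D=0 ZF=0 PC=4
Step 5: PC=4 exec 'SUB A, 1'. After: A=4 B=5 C=0 D=0 ZF=0 PC=5
Step 6: PC=5 exec 'JNZ 2'. After: A=4 B=5 C=0 D=0 ZF=0 PC=2
Step 7: PC=2 exec 'SUB B, 1'. After: A=4 B=4 C=0 D=0 ZF=0 PC=3
Step 8: PC=3 exec 'MOV B, A'. After: A=4 B=4 C=0 D=0 ZF=0 PC=4
Step 9: PC=4 exec 'SUB A, 1'. After: A=3 B=4 C=0 D=0 ZF=0 PC=5
Step 10: PC=5 exec 'JNZ 2'. After: A=3 B=4 C=0 D=0 ZF=0 PC=2
Step 11: PC=2 exec 'SUB B, 1'. After: A=3 B=3 C=0 D=0 ZF=0 PC=3
Step 12: PC=3 exec 'MOV B, A'. After: A=3 B=3 C=0 D=0 ZF=0 PC=4
Step 13: PC=4 exec 'SUB A, 1'. After: A=2 B=3 C=0 D=0 ZF=0 PC=5
Step 14: PC=5 exec 'JNZ 2'. After: A=2 B=3 C=0 D=0 ZF=0 PC=2
Step 15: PC=2 exec 'SUB B, 1'. After: A=2 B=2 C=0 D=0 ZF=0 PC=3
Step 16: PC=3 exec 'MOV B, A'. After: A=2 B=2 C=0 D=0 ZF=0 PC=4
Step 17: PC=4 exec 'SUB A, 1'. After: A=1 B=2 C=0 D=0 ZF=0 PC=5
Step 18: PC=5 exec 'JNZ 2'. After: A=1 B=2 C=0 D=0 ZF=0 PC=2
Step 19: PC=2 exec 'SUB B, 1'. After: A=1 B=1 C=0 D=0 ZF=0 PC=3
Step 20: PC=3 exec 'MOV B, A'. After: A=1 B=1 C=0 D=0 ZF=0 PC=4
Step 21: PC=4 exec 'SUB A, 1'. After: A=0 B=1 C=0 D=0 ZF=1 PC=5
Step 22: PC=5 exec 'JNZ 2'. After: A=0 B=1 C=0 D=0 ZF=1 PC=6
Step 23: PC=6 exec 'MOV C, 2'. After: A=0 B=1 C=2 D=0 ZF=1 PC=7
Step 24: PC=7 exec 'HALT'. After: A=0 B=1 C=2 D=0 ZF=1 PC=7 HALTED

Answer: yes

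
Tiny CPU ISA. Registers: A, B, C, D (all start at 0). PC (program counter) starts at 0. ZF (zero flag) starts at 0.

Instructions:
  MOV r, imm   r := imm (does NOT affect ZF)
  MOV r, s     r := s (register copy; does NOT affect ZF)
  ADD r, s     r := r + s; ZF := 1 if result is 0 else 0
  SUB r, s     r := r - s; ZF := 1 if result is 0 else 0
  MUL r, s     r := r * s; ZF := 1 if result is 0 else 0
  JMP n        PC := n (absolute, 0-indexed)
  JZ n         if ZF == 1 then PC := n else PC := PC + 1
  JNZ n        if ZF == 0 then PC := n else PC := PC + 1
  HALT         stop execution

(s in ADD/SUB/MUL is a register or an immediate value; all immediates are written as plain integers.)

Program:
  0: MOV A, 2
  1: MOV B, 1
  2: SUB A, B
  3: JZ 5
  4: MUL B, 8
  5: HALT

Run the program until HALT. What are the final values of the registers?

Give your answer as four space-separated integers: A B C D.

Answer: 1 8 0 0

Derivation:
Step 1: PC=0 exec 'MOV A, 2'. After: A=2 B=0 C=0 D=0 ZF=0 PC=1
Step 2: PC=1 exec 'MOV B, 1'. After: A=2 B=1 C=0 D=0 ZF=0 PC=2
Step 3: PC=2 exec 'SUB A, B'. After: A=1 B=1 C=0 D=0 ZF=0 PC=3
Step 4: PC=3 exec 'JZ 5'. After: A=1 B=1 C=0 D=0 ZF=0 PC=4
Step 5: PC=4 exec 'MUL B, 8'. After: A=1 B=8 C=0 D=0 ZF=0 PC=5
Step 6: PC=5 exec 'HALT'. After: A=1 B=8 C=0 D=0 ZF=0 PC=5 HALTED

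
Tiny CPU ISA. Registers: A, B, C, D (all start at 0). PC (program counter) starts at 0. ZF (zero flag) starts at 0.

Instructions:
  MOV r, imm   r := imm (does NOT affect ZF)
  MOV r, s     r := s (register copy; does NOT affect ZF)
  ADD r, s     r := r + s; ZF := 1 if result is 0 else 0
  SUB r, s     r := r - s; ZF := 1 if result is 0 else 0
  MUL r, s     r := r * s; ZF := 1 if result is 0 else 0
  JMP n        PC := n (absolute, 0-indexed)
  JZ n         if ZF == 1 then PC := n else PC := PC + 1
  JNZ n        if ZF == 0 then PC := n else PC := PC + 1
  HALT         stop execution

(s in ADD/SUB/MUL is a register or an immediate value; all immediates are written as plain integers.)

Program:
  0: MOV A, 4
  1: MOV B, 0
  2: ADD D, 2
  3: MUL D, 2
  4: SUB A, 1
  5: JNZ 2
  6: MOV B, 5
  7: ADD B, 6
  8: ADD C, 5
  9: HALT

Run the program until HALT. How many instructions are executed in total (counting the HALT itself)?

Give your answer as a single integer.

Answer: 22

Derivation:
Step 1: PC=0 exec 'MOV A, 4'. After: A=4 B=0 C=0 D=0 ZF=0 PC=1
Step 2: PC=1 exec 'MOV B, 0'. After: A=4 B=0 C=0 D=0 ZF=0 PC=2
Step 3: PC=2 exec 'ADD D, 2'. After: A=4 B=0 C=0 D=2 ZF=0 PC=3
Step 4: PC=3 exec 'MUL D, 2'. After: A=4 B=0 C=0 D=4 ZF=0 PC=4
Step 5: PC=4 exec 'SUB A, 1'. After: A=3 B=0 C=0 D=4 ZF=0 PC=5
Step 6: PC=5 exec 'JNZ 2'. After: A=3 B=0 C=0 D=4 ZF=0 PC=2
Step 7: PC=2 exec 'ADD D, 2'. After: A=3 B=0 C=0 D=6 ZF=0 PC=3
Step 8: PC=3 exec 'MUL D, 2'. After: A=3 B=0 C=0 D=12 ZF=0 PC=4
Step 9: PC=4 exec 'SUB A, 1'. After: A=2 B=0 C=0 D=12 ZF=0 PC=5
Step 10: PC=5 exec 'JNZ 2'. After: A=2 B=0 C=0 D=12 ZF=0 PC=2
Step 11: PC=2 exec 'ADD D, 2'. After: A=2 B=0 C=0 D=14 ZF=0 PC=3
Step 12: PC=3 exec 'MUL D, 2'. After: A=2 B=0 C=0 D=28 ZF=0 PC=4
Step 13: PC=4 exec 'SUB A, 1'. After: A=1 B=0 C=0 D=28 ZF=0 PC=5
Step 14: PC=5 exec 'JNZ 2'. After: A=1 B=0 C=0 D=28 ZF=0 PC=2
Step 15: PC=2 exec 'ADD D, 2'. After: A=1 B=0 C=0 D=30 ZF=0 PC=3
Step 16: PC=3 exec 'MUL D, 2'. After: A=1 B=0 C=0 D=60 ZF=0 PC=4
Step 17: PC=4 exec 'SUB A, 1'. After: A=0 B=0 C=0 D=60 ZF=1 PC=5
Step 18: PC=5 exec 'JNZ 2'. After: A=0 B=0 C=0 D=60 ZF=1 PC=6
Step 19: PC=6 exec 'MOV B, 5'. After: A=0 B=5 C=0 D=60 ZF=1 PC=7
Step 20: PC=7 exec 'ADD B, 6'. After: A=0 B=11 C=0 D=60 ZF=0 PC=8
Step 21: PC=8 exec 'ADD C, 5'. After: A=0 B=11 C=5 D=60 ZF=0 PC=9
Step 22: PC=9 exec 'HALT'. After: A=0 B=11 C=5 D=60 ZF=0 PC=9 HALTED
Total instructions executed: 22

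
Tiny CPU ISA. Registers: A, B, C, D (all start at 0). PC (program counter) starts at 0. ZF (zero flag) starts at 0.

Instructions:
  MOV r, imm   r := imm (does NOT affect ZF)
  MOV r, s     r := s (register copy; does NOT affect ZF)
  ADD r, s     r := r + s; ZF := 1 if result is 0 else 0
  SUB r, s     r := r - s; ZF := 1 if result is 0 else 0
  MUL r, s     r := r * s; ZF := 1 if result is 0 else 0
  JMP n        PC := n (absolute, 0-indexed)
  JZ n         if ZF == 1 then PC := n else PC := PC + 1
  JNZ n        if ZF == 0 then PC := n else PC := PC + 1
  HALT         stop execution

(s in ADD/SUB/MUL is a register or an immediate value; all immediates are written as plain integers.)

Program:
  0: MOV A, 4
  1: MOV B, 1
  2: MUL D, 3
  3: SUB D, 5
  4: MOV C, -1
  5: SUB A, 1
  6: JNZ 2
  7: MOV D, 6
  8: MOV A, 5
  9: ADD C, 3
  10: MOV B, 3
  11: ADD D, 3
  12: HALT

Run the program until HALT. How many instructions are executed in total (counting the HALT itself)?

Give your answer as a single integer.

Answer: 28

Derivation:
Step 1: PC=0 exec 'MOV A, 4'. After: A=4 B=0 C=0 D=0 ZF=0 PC=1
Step 2: PC=1 exec 'MOV B, 1'. After: A=4 B=1 C=0 D=0 ZF=0 PC=2
Step 3: PC=2 exec 'MUL D, 3'. After: A=4 B=1 C=0 D=0 ZF=1 PC=3
Step 4: PC=3 exec 'SUB D, 5'. After: A=4 B=1 C=0 D=-5 ZF=0 PC=4
Step 5: PC=4 exec 'MOV C, -1'. After: A=4 B=1 C=-1 D=-5 ZF=0 PC=5
Step 6: PC=5 exec 'SUB A, 1'. After: A=3 B=1 C=-1 D=-5 ZF=0 PC=6
Step 7: PC=6 exec 'JNZ 2'. After: A=3 B=1 C=-1 D=-5 ZF=0 PC=2
Step 8: PC=2 exec 'MUL D, 3'. After: A=3 B=1 C=-1 D=-15 ZF=0 PC=3
Step 9: PC=3 exec 'SUB D, 5'. After: A=3 B=1 C=-1 D=-20 ZF=0 PC=4
Step 10: PC=4 exec 'MOV C, -1'. After: A=3 B=1 C=-1 D=-20 ZF=0 PC=5
Step 11: PC=5 exec 'SUB A, 1'. After: A=2 B=1 C=-1 D=-20 ZF=0 PC=6
Step 12: PC=6 exec 'JNZ 2'. After: A=2 B=1 C=-1 D=-20 ZF=0 PC=2
Step 13: PC=2 exec 'MUL D, 3'. After: A=2 B=1 C=-1 D=-60 ZF=0 PC=3
Step 14: PC=3 exec 'SUB D, 5'. After: A=2 B=1 C=-1 D=-65 ZF=0 PC=4
Step 15: PC=4 exec 'MOV C, -1'. After: A=2 B=1 C=-1 D=-65 ZF=0 PC=5
Step 16: PC=5 exec 'SUB A, 1'. After: A=1 B=1 C=-1 D=-65 ZF=0 PC=6
Step 17: PC=6 exec 'JNZ 2'. After: A=1 B=1 C=-1 D=-65 ZF=0 PC=2
Step 18: PC=2 exec 'MUL D, 3'. After: A=1 B=1 C=-1 D=-195 ZF=0 PC=3
Step 19: PC=3 exec 'SUB D, 5'. After: A=1 B=1 C=-1 D=-200 ZF=0 PC=4
Step 20: PC=4 exec 'MOV C, -1'. After: A=1 B=1 C=-1 D=-200 ZF=0 PC=5
Step 21: PC=5 exec 'SUB A, 1'. After: A=0 B=1 C=-1 D=-200 ZF=1 PC=6
Step 22: PC=6 exec 'JNZ 2'. After: A=0 B=1 C=-1 D=-200 ZF=1 PC=7
Step 23: PC=7 exec 'MOV D, 6'. After: A=0 B=1 C=-1 D=6 ZF=1 PC=8
Step 24: PC=8 exec 'MOV A, 5'. After: A=5 B=1 C=-1 D=6 ZF=1 PC=9
Step 25: PC=9 exec 'ADD C, 3'. After: A=5 B=1 C=2 D=6 ZF=0 PC=10
Step 26: PC=10 exec 'MOV B, 3'. After: A=5 B=3 C=2 D=6 ZF=0 PC=11
Step 27: PC=11 exec 'ADD D, 3'. After: A=5 B=3 C=2 D=9 ZF=0 PC=12
Step 28: PC=12 exec 'HALT'. After: A=5 B=3 C=2 D=9 ZF=0 PC=12 HALTED
Total instructions executed: 28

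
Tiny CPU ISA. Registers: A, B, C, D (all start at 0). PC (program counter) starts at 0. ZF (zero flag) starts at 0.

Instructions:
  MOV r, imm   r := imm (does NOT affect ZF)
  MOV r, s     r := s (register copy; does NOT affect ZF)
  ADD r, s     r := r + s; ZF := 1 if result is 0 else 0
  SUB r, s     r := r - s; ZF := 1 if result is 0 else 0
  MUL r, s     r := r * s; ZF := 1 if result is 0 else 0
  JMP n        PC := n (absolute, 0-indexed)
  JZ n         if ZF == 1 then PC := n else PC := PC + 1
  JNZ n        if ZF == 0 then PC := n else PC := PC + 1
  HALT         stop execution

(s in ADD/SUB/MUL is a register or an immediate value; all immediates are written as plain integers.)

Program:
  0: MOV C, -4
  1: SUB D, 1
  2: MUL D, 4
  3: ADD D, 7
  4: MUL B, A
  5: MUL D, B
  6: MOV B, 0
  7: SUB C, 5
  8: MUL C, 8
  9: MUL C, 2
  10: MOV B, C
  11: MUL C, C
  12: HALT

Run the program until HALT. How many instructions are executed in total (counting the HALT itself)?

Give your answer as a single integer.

Answer: 13

Derivation:
Step 1: PC=0 exec 'MOV C, -4'. After: A=0 B=0 C=-4 D=0 ZF=0 PC=1
Step 2: PC=1 exec 'SUB D, 1'. After: A=0 B=0 C=-4 D=-1 ZF=0 PC=2
Step 3: PC=2 exec 'MUL D, 4'. After: A=0 B=0 C=-4 D=-4 ZF=0 PC=3
Step 4: PC=3 exec 'ADD D, 7'. After: A=0 B=0 C=-4 D=3 ZF=0 PC=4
Step 5: PC=4 exec 'MUL B, A'. After: A=0 B=0 C=-4 D=3 ZF=1 PC=5
Step 6: PC=5 exec 'MUL D, B'. After: A=0 B=0 C=-4 D=0 ZF=1 PC=6
Step 7: PC=6 exec 'MOV B, 0'. After: A=0 B=0 C=-4 D=0 ZF=1 PC=7
Step 8: PC=7 exec 'SUB C, 5'. After: A=0 B=0 C=-9 D=0 ZF=0 PC=8
Step 9: PC=8 exec 'MUL C, 8'. After: A=0 B=0 C=-72 D=0 ZF=0 PC=9
Step 10: PC=9 exec 'MUL C, 2'. After: A=0 B=0 C=-144 D=0 ZF=0 PC=10
Step 11: PC=10 exec 'MOV B, C'. After: A=0 B=-144 C=-144 D=0 ZF=0 PC=11
Step 12: PC=11 exec 'MUL C, C'. After: A=0 B=-144 C=20736 D=0 ZF=0 PC=12
Step 13: PC=12 exec 'HALT'. After: A=0 B=-144 C=20736 D=0 ZF=0 PC=12 HALTED
Total instructions executed: 13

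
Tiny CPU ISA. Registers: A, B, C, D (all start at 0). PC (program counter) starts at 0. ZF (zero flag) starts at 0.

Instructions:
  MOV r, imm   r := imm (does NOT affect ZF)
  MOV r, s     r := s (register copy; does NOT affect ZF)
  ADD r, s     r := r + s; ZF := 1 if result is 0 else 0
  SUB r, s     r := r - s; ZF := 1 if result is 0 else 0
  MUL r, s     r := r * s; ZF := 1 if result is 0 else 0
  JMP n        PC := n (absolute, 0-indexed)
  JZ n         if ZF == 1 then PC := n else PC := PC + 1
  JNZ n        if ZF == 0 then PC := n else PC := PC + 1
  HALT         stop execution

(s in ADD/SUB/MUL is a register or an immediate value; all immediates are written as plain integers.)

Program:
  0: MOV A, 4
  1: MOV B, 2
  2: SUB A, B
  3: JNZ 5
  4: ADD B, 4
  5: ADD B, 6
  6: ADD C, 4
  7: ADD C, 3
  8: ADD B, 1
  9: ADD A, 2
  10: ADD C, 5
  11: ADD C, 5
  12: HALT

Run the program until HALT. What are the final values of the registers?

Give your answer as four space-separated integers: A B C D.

Answer: 4 9 17 0

Derivation:
Step 1: PC=0 exec 'MOV A, 4'. After: A=4 B=0 C=0 D=0 ZF=0 PC=1
Step 2: PC=1 exec 'MOV B, 2'. After: A=4 B=2 C=0 D=0 ZF=0 PC=2
Step 3: PC=2 exec 'SUB A, B'. After: A=2 B=2 C=0 D=0 ZF=0 PC=3
Step 4: PC=3 exec 'JNZ 5'. After: A=2 B=2 C=0 D=0 ZF=0 PC=5
Step 5: PC=5 exec 'ADD B, 6'. After: A=2 B=8 C=0 D=0 ZF=0 PC=6
Step 6: PC=6 exec 'ADD C, 4'. After: A=2 B=8 C=4 D=0 ZF=0 PC=7
Step 7: PC=7 exec 'ADD C, 3'. After: A=2 B=8 C=7 D=0 ZF=0 PC=8
Step 8: PC=8 exec 'ADD B, 1'. After: A=2 B=9 C=7 D=0 ZF=0 PC=9
Step 9: PC=9 exec 'ADD A, 2'. After: A=4 B=9 C=7 D=0 ZF=0 PC=10
Step 10: PC=10 exec 'ADD C, 5'. After: A=4 B=9 C=12 D=0 ZF=0 PC=11
Step 11: PC=11 exec 'ADD C, 5'. After: A=4 B=9 C=17 D=0 ZF=0 PC=12
Step 12: PC=12 exec 'HALT'. After: A=4 B=9 C=17 D=0 ZF=0 PC=12 HALTED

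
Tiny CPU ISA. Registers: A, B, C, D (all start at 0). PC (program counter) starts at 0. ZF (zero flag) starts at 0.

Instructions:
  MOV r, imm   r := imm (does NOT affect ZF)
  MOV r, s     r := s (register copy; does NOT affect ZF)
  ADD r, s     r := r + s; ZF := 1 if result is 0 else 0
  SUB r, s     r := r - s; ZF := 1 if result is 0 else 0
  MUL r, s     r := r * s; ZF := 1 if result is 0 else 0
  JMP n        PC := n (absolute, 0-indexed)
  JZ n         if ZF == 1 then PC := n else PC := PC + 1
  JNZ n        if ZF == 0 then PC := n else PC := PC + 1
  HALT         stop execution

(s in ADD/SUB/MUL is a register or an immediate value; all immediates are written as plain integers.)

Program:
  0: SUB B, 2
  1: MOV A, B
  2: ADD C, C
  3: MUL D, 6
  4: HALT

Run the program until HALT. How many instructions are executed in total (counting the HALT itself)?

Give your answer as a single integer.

Step 1: PC=0 exec 'SUB B, 2'. After: A=0 B=-2 C=0 D=0 ZF=0 PC=1
Step 2: PC=1 exec 'MOV A, B'. After: A=-2 B=-2 C=0 D=0 ZF=0 PC=2
Step 3: PC=2 exec 'ADD C, C'. After: A=-2 B=-2 C=0 D=0 ZF=1 PC=3
Step 4: PC=3 exec 'MUL D, 6'. After: A=-2 B=-2 C=0 D=0 ZF=1 PC=4
Step 5: PC=4 exec 'HALT'. After: A=-2 B=-2 C=0 D=0 ZF=1 PC=4 HALTED
Total instructions executed: 5

Answer: 5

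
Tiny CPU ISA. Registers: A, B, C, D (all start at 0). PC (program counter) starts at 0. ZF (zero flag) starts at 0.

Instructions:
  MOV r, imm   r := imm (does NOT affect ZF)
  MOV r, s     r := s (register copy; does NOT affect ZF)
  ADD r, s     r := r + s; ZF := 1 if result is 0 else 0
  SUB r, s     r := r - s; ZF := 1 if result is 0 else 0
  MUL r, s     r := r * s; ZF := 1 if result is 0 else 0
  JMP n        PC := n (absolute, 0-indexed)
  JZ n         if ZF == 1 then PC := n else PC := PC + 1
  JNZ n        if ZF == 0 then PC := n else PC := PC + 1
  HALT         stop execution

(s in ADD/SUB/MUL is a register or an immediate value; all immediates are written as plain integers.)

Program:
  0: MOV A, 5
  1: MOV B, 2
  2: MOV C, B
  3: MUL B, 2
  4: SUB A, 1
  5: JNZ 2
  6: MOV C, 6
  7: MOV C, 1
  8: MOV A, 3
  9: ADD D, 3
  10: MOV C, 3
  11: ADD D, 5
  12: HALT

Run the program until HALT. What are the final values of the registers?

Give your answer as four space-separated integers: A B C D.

Step 1: PC=0 exec 'MOV A, 5'. After: A=5 B=0 C=0 D=0 ZF=0 PC=1
Step 2: PC=1 exec 'MOV B, 2'. After: A=5 B=2 C=0 D=0 ZF=0 PC=2
Step 3: PC=2 exec 'MOV C, B'. After: A=5 B=2 C=2 D=0 ZF=0 PC=3
Step 4: PC=3 exec 'MUL B, 2'. After: A=5 B=4 C=2 D=0 ZF=0 PC=4
Step 5: PC=4 exec 'SUB A, 1'. After: A=4 B=4 C=2 D=0 ZF=0 PC=5
Step 6: PC=5 exec 'JNZ 2'. After: A=4 B=4 C=2 D=0 ZF=0 PC=2
Step 7: PC=2 exec 'MOV C, B'. After: A=4 B=4 C=4 D=0 ZF=0 PC=3
Step 8: PC=3 exec 'MUL B, 2'. After: A=4 B=8 C=4 D=0 ZF=0 PC=4
Step 9: PC=4 exec 'SUB A, 1'. After: A=3 B=8 C=4 D=0 ZF=0 PC=5
Step 10: PC=5 exec 'JNZ 2'. After: A=3 B=8 C=4 D=0 ZF=0 PC=2
Step 11: PC=2 exec 'MOV C, B'. After: A=3 B=8 C=8 D=0 ZF=0 PC=3
Step 12: PC=3 exec 'MUL B, 2'. After: A=3 B=16 C=8 D=0 ZF=0 PC=4
Step 13: PC=4 exec 'SUB A, 1'. After: A=2 B=16 C=8 D=0 ZF=0 PC=5
Step 14: PC=5 exec 'JNZ 2'. After: A=2 B=16 C=8 D=0 ZF=0 PC=2
Step 15: PC=2 exec 'MOV C, B'. After: A=2 B=16 C=16 D=0 ZF=0 PC=3
Step 16: PC=3 exec 'MUL B, 2'. After: A=2 B=32 C=16 D=0 ZF=0 PC=4
Step 17: PC=4 exec 'SUB A, 1'. After: A=1 B=32 C=16 D=0 ZF=0 PC=5
Step 18: PC=5 exec 'JNZ 2'. After: A=1 B=32 C=16 D=0 ZF=0 PC=2
Step 19: PC=2 exec 'MOV C, B'. After: A=1 B=32 C=32 D=0 ZF=0 PC=3
Step 20: PC=3 exec 'MUL B, 2'. After: A=1 B=64 C=32 D=0 ZF=0 PC=4
Step 21: PC=4 exec 'SUB A, 1'. After: A=0 B=64 C=32 D=0 ZF=1 PC=5
Step 22: PC=5 exec 'JNZ 2'. After: A=0 B=64 C=32 D=0 ZF=1 PC=6
Step 23: PC=6 exec 'MOV C, 6'. After: A=0 B=64 C=6 D=0 ZF=1 PC=7
Step 24: PC=7 exec 'MOV C, 1'. After: A=0 B=64 C=1 D=0 ZF=1 PC=8
Step 25: PC=8 exec 'MOV A, 3'. After: A=3 B=64 C=1 D=0 ZF=1 PC=9
Step 26: PC=9 exec 'ADD D, 3'. After: A=3 B=64 C=1 D=3 ZF=0 PC=10
Step 27: PC=10 exec 'MOV C, 3'. After: A=3 B=64 C=3 D=3 ZF=0 PC=11
Step 28: PC=11 exec 'ADD D, 5'. After: A=3 B=64 C=3 D=8 ZF=0 PC=12
Step 29: PC=12 exec 'HALT'. After: A=3 B=64 C=3 D=8 ZF=0 PC=12 HALTED

Answer: 3 64 3 8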